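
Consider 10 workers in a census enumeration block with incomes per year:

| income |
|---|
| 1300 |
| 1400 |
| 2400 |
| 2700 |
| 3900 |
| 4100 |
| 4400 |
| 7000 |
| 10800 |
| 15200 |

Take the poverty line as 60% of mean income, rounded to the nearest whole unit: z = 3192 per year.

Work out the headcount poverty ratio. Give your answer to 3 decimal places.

0.400

4 of the 10 workers have income below 3192.
H = 4/10 = 0.400.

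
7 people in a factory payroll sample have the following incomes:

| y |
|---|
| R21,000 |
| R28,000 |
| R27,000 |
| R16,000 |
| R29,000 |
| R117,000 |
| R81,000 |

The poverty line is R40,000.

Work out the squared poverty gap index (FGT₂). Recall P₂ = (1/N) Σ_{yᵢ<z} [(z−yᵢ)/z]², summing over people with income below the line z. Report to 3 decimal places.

Below z: R16,000, R21,000, R27,000, R28,000, R29,000 (q = 5 of N = 7).
Shortfall ratios: (40000−16000)/40000 = 0.6000; (40000−21000)/40000 = 0.4750; (40000−27000)/40000 = 0.3250; (40000−28000)/40000 = 0.3000; (40000−29000)/40000 = 0.2750.
Squared: 0.3600; 0.2256; 0.1056; 0.0900; 0.0756.
Sum = 0.856875; P₂ = 0.856875 / 7 = 0.122.

0.122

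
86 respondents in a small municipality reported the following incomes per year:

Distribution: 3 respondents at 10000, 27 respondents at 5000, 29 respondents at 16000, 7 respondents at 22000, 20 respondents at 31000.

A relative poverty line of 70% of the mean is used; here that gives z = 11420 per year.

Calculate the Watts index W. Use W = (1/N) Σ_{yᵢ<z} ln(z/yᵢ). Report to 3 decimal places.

Below z: 27×5000, 3×10000 (q = 30 of N = 86).
Log shortfalls: ln(11420/5000) = 0.8259 (×27); ln(11420/10000) = 0.1328 (×3).
W = 22.698407 / 86 = 0.264.

0.264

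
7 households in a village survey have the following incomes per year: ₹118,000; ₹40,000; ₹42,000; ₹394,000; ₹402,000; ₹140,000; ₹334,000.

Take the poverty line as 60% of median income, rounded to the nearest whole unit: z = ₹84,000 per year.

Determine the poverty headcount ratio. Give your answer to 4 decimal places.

2 of the 7 households have income below ₹84,000.
H = 2/7 = 0.2857.

0.2857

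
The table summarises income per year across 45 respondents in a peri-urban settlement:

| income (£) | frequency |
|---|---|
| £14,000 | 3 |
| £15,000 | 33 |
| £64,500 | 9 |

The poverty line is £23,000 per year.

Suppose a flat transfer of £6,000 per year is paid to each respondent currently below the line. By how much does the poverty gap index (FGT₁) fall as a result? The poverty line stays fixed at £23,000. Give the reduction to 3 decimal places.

0.209

Before: below the line — 3×£14,000, 33×£15,000; poverty gap index (FGT₁) = 0.28116.
After the £6,000 transfer: below the line — 3×£20,000, 33×£21,000; poverty gap index (FGT₁) = 0.07246.
Reduction = 0.28116 − 0.07246 = 0.209.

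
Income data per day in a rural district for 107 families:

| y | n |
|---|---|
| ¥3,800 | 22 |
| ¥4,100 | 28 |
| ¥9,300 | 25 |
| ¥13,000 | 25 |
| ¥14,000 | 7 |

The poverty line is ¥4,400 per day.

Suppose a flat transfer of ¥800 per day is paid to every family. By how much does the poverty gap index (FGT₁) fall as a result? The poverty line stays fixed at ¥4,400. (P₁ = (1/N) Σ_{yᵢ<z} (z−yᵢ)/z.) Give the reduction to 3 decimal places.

0.046

Before: below the line — 22×¥3,800, 28×¥4,100; poverty gap index (FGT₁) = 0.04588.
After the ¥800 transfer: below the line — none; poverty gap index (FGT₁) = 0.00000.
Reduction = 0.04588 − 0.00000 = 0.046.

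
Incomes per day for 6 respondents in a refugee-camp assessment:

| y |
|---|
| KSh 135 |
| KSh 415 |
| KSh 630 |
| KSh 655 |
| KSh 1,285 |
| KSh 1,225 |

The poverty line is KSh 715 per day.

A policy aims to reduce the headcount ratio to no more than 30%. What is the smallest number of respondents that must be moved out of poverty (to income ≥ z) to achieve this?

3

Currently q = 4 of N = 6 are below the line (H = 0.667).
A headcount ratio of at most 30% allows at most ⌊0.30 × 6⌋ = 1 poor respondents.
So at least 4 − 1 = 3 must be lifted.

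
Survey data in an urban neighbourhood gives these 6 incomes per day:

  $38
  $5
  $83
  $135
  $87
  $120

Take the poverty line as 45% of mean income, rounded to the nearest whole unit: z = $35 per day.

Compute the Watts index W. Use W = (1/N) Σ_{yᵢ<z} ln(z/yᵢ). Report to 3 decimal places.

Incomes under z: $5 (q = 1 of N = 6).
Log shortfalls: ln(35/5) = 1.9459.
W = 1.945910 / 6 = 0.324.

0.324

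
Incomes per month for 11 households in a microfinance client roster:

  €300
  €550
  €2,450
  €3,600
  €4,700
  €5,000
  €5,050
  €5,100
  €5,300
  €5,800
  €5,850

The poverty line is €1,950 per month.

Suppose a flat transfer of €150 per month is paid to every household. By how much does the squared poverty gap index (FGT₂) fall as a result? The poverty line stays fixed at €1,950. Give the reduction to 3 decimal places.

Before: below the line — €300, €550; squared poverty gap index (FGT₂) = 0.11195.
After the €150 transfer: below the line — €450, €700; squared poverty gap index (FGT₂) = 0.09115.
Reduction = 0.11195 − 0.09115 = 0.021.

0.021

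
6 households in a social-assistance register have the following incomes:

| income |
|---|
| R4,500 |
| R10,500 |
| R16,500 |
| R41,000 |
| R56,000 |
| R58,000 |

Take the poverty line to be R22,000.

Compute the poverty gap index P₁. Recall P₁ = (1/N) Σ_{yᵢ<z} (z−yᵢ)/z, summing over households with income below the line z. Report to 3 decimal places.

0.261

Poor units: R4,500, R10,500, R16,500 (q = 3 of N = 6).
Normalized shortfalls: (22000−4500)/22000 = 0.7955; (22000−10500)/22000 = 0.5227; (22000−16500)/22000 = 0.2500.
Sum of shortfalls = 1.568182; P₁ averages over all N: 1.568182 / 6 = 0.261.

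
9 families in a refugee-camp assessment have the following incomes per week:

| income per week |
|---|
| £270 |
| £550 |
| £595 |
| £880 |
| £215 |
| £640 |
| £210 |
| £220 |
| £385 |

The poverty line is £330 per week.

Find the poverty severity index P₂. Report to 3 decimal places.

Below the line: £210, £215, £220, £270 (q = 4 of N = 9).
Normalized shortfalls: (330−210)/330 = 0.3636; (330−215)/330 = 0.3485; (330−220)/330 = 0.3333; (330−270)/330 = 0.1818.
Squared: 0.1322; 0.1214; 0.1111; 0.0331.
Sum = 0.397842; P₂ = 0.397842 / 9 = 0.044.

0.044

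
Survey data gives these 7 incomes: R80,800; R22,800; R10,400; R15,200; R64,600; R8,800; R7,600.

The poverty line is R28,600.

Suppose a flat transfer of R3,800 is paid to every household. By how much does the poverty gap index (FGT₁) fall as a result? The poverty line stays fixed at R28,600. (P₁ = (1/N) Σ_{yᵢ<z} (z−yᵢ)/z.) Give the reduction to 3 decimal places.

0.095

Before: below the line — R7,600, R8,800, R10,400, R15,200, R22,800; poverty gap index (FGT₁) = 0.39061.
After the R3,800 transfer: below the line — R11,400, R12,600, R14,200, R19,000, R26,600; poverty gap index (FGT₁) = 0.29570.
Reduction = 0.39061 − 0.29570 = 0.095.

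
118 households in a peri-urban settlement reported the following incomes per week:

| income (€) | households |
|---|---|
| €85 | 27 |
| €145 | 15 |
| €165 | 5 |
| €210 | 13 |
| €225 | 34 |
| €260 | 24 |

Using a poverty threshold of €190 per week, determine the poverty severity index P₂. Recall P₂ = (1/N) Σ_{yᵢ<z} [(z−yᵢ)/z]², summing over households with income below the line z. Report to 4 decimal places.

0.0777

Below z: 27×€85, 15×€145, 5×€165 (q = 47 of N = 118).
Gap ratios (z−y)/z: (190−85)/190 = 0.5526 (×27); (190−145)/190 = 0.2368 (×15); (190−165)/190 = 0.1316 (×5).
Squared: 0.3054 (×27); 0.0561 (×15); 0.0173 (×5).
Sum = 9.173823; P₂ = 9.173823 / 118 = 0.0777.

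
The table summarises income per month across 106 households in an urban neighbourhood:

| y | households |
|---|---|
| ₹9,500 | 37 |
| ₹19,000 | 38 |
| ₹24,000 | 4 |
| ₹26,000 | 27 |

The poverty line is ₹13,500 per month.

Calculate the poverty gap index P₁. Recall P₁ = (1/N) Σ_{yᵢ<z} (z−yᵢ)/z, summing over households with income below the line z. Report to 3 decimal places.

0.103

Poor units: 37×₹9,500 (q = 37 of N = 106).
Relative gaps: (13500−9500)/13500 = 0.2963 (×37).
Σ = 10.962963. Dividing by the full population N = 106 gives P₁ = 0.103.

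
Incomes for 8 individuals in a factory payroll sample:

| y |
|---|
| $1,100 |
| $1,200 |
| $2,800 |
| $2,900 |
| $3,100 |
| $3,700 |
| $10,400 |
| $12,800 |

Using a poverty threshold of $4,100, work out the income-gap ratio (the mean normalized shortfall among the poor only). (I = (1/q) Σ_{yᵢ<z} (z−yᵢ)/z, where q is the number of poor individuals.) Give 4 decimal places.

Poor units: $1,100, $1,200, $2,800, $2,900, $3,100, $3,700 (q = 6 of N = 8).
Relative gaps: 0.7317, 0.7073, 0.3171, 0.2927, 0.2439, 0.0976; sum = 2.390244.
The income-gap ratio divides by q (the poor only): 2.390244 / 6 = 0.3984.

0.3984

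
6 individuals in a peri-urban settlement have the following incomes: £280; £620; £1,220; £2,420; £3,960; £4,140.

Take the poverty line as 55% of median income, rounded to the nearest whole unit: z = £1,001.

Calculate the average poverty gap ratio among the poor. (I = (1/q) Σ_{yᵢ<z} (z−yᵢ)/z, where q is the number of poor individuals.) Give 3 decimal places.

0.550

Poor units: £280, £620 (q = 2 of N = 6).
Relative gaps: 0.7203, 0.3806; sum = 1.100899.
The income-gap ratio divides by q (the poor only): 1.100899 / 2 = 0.550.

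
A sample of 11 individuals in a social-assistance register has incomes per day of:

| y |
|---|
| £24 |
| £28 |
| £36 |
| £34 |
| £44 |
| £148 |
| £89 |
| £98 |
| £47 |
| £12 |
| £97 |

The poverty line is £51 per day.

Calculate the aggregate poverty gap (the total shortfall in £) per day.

£132

Below the line: £12, £24, £28, £34, £36, £44, £47 (q = 7 of N = 11).
Individual gaps: 51−12 = 39; 51−24 = 27; 51−28 = 23; 51−34 = 17; 51−36 = 15; 51−44 = 7; 51−47 = 4.
Aggregate gap = £132.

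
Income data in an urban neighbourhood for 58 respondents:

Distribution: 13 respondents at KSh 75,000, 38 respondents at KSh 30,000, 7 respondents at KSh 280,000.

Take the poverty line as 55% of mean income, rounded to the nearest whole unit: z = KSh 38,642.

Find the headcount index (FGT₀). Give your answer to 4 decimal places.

0.6552

38 of the 58 respondents have income below KSh 38,642.
H = 38/58 = 0.6552.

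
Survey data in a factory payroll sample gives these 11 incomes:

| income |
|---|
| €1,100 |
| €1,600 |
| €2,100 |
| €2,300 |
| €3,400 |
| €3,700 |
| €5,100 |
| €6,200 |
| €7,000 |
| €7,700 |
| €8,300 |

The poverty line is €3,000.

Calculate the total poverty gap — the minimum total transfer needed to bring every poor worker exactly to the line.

Poor units: €1,100, €1,600, €2,100, €2,300 (q = 4 of N = 11).
Individual gaps: 3000−1100 = 1900; 3000−1600 = 1400; 3000−2100 = 900; 3000−2300 = 700.
Aggregate gap = €4,900.

€4,900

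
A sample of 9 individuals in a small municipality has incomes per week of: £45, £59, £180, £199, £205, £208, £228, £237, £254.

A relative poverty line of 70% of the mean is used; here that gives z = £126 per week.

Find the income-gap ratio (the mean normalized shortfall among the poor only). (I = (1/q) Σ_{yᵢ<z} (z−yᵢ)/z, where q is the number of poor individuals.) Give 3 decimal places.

Below z: £45, £59 (q = 2 of N = 9).
Relative gaps: 0.6429, 0.5317; sum = 1.174603.
I averages over the q = 2 poor units only: 1.174603 / 2 = 0.587.

0.587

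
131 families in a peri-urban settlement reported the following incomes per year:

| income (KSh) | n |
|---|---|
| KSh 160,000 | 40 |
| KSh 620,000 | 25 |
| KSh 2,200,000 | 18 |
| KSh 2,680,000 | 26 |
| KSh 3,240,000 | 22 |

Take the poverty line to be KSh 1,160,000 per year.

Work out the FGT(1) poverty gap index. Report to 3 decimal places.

Below z: 40×KSh 160,000, 25×KSh 620,000 (q = 65 of N = 131).
Shortfall ratios: (1160000−160000)/1160000 = 0.8621 (×40); (1160000−620000)/1160000 = 0.4655 (×25).
Σ = 46.120690. Dividing by the full population N = 131 gives P₁ = 0.352.

0.352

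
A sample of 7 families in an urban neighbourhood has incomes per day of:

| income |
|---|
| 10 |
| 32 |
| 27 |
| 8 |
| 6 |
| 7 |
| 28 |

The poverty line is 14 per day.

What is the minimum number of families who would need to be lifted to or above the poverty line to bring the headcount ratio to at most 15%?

3

4 of the 7 families are poor, so H = 4/7 = 0.571.
A headcount ratio of at most 15% allows at most ⌊0.15 × 7⌋ = 1 poor families.
So at least 4 − 1 = 3 must be lifted.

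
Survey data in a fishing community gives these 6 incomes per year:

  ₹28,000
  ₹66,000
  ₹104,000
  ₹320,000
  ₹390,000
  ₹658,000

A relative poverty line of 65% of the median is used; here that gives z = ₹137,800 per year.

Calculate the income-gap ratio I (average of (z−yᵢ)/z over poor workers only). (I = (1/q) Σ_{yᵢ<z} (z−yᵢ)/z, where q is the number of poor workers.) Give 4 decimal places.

Below z: ₹28,000, ₹66,000, ₹104,000 (q = 3 of N = 6).
Shortfall ratios (z−y)/z: 0.7968, 0.5210, 0.2453; sum = 1.563135.
I averages over the q = 3 poor units only: 1.563135 / 3 = 0.5210.

0.5210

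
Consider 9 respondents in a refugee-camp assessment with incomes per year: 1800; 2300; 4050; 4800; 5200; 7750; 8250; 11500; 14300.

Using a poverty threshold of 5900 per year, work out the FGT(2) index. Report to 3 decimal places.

0.111

Below the line: 1800, 2300, 4050, 4800, 5200 (q = 5 of N = 9).
Relative gaps: (5900−1800)/5900 = 0.6949; (5900−2300)/5900 = 0.6102; (5900−4050)/5900 = 0.3136; (5900−4800)/5900 = 0.1864; (5900−5200)/5900 = 0.1186.
Squared: 0.4829; 0.3723; 0.0983; 0.0348; 0.0141.
Sum = 1.002370; P₂ = 1.002370 / 9 = 0.111.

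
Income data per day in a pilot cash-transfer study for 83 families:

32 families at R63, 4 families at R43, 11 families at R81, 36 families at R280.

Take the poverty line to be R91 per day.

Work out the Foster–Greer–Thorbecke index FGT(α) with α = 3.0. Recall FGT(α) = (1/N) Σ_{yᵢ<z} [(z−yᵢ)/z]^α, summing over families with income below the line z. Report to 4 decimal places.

Below the line: 4×R43, 32×R63, 11×R81 (q = 47 of N = 83).
Normalized shortfalls: (91−43)/91 = 0.5275 (×4); (91−63)/91 = 0.3077 (×32); (91−81)/91 = 0.1099 (×11).
Raised to α = 3.0: 0.14676 (×4); 0.02913 (×32); 0.00133 (×11).
Sum = 1.533806; FGT(3.0) = 1.533806 / 83 = 0.0185.

0.0185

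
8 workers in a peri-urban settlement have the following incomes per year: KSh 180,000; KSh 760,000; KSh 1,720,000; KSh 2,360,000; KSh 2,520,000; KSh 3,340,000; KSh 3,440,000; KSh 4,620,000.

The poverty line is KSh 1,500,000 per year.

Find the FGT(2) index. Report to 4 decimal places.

0.1272

Incomes under z: KSh 180,000, KSh 760,000 (q = 2 of N = 8).
Shortfall ratios: (1500000−180000)/1500000 = 0.8800; (1500000−760000)/1500000 = 0.4933.
Squared: 0.7744; 0.2434.
Sum = 1.017778; P₂ = 1.017778 / 8 = 0.1272.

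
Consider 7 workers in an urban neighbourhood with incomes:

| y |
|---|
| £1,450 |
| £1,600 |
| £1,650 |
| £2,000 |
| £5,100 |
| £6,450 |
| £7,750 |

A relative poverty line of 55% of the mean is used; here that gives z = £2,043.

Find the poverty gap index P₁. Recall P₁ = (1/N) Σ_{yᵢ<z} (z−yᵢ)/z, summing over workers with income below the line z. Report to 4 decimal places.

Poor units: £1,450, £1,600, £1,650, £2,000 (q = 4 of N = 7).
Relative gaps: (2043−1450)/2043 = 0.2903; (2043−1600)/2043 = 0.2168; (2043−1650)/2043 = 0.1924; (2043−2000)/2043 = 0.0210.
Sum of shortfalls = 0.720509; P₁ averages over all N: 0.720509 / 7 = 0.1029.

0.1029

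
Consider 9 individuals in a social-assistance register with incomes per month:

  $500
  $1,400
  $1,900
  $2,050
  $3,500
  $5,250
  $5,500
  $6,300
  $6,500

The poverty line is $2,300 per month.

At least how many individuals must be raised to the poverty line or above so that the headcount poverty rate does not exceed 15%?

Currently q = 4 of N = 9 are below the line (H = 0.444).
A headcount ratio of at most 15% allows at most ⌊0.15 × 9⌋ = 1 poor individuals.
So at least 4 − 1 = 3 must be lifted.

3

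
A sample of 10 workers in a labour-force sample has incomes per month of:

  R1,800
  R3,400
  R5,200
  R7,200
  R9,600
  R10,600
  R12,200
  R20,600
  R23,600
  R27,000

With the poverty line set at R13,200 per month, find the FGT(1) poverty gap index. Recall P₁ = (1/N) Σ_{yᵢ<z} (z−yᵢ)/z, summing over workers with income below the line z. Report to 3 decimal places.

Below the line: R1,800, R3,400, R5,200, R7,200, R9,600, R10,600, R12,200 (q = 7 of N = 10).
Shortfall ratios: (13200−1800)/13200 = 0.8636; (13200−3400)/13200 = 0.7424; (13200−5200)/13200 = 0.6061; (13200−7200)/13200 = 0.4545; (13200−9600)/13200 = 0.2727; (13200−10600)/13200 = 0.1970; (13200−12200)/13200 = 0.0758.
Sum of shortfalls = 3.212121; P₁ averages over all N: 3.212121 / 10 = 0.321.

0.321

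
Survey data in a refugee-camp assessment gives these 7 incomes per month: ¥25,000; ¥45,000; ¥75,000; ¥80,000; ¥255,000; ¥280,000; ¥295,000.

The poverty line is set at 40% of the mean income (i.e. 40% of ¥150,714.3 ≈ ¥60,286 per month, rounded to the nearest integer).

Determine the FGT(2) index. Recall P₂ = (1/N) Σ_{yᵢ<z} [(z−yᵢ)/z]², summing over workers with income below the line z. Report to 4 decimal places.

0.0581

Incomes under z: ¥25,000, ¥45,000 (q = 2 of N = 7).
Relative gaps: (60286−25000)/60286 = 0.5853; (60286−45000)/60286 = 0.2536.
Squared: 0.3426; 0.0643.
Sum = 0.406880; P₂ = 0.406880 / 7 = 0.0581.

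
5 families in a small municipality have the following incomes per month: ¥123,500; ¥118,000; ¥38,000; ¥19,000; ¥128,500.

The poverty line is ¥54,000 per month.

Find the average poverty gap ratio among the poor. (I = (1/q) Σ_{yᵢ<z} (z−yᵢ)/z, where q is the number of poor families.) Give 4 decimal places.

Incomes under z: ¥19,000, ¥38,000 (q = 2 of N = 5).
Shortfall ratios (z−y)/z: 0.6481, 0.2963; sum = 0.944444.
I averages over the q = 2 poor units only: 0.944444 / 2 = 0.4722.

0.4722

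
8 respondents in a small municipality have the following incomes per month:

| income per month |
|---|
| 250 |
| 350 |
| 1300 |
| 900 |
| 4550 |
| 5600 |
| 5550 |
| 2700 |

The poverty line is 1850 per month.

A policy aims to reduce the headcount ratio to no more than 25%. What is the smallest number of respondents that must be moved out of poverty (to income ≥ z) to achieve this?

Currently q = 4 of N = 8 are below the line (H = 0.500).
A headcount ratio of at most 25% allows at most ⌊0.25 × 8⌋ = 2 poor respondents.
So at least 4 − 2 = 2 must be lifted.

2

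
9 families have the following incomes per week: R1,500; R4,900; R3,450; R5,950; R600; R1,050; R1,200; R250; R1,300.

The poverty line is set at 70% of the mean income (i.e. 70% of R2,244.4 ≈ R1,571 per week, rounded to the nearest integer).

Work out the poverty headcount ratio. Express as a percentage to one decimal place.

66.7%

6 of the 9 families have income below R1,571.
H = 6/9 = 66.7%.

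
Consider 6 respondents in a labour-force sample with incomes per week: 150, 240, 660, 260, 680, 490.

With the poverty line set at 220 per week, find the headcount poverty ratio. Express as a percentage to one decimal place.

1 of the 6 respondents have income below 220.
H = 1/6 = 16.7%.

16.7%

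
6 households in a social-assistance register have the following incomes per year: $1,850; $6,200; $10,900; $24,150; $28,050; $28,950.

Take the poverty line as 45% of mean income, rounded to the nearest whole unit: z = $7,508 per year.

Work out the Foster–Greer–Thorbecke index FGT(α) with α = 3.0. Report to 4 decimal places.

Incomes under z: $1,850, $6,200 (q = 2 of N = 6).
Shortfall ratios: (7508−1850)/7508 = 0.7536; (7508−6200)/7508 = 0.1742.
Raised to α = 3.0: 0.42797; 0.00529.
Sum = 0.433260; FGT(3.0) = 0.433260 / 6 = 0.0722.

0.0722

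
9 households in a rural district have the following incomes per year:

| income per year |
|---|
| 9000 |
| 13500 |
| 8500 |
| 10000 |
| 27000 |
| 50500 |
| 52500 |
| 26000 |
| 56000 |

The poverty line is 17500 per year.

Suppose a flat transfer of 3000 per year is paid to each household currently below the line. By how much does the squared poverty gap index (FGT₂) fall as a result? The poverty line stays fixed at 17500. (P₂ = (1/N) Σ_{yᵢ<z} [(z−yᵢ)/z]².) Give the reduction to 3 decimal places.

0.050

Before: below the line — 8500, 9000, 10000, 13500; squared poverty gap index (FGT₂) = 0.08181.
After the 3000 transfer: below the line — 11500, 12000, 13000, 16500; squared poverty gap index (FGT₂) = 0.03175.
Reduction = 0.08181 − 0.03175 = 0.050.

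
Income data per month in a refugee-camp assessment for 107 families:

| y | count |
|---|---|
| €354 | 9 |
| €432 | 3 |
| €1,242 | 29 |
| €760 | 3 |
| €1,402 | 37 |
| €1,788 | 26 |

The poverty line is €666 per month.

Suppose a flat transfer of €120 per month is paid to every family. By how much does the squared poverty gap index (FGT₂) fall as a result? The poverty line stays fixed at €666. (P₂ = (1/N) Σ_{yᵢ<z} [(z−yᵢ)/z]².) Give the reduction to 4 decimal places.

Before: below the line — 9×€354, 3×€432; squared poverty gap index (FGT₂) = 0.021921.
After the €120 transfer: below the line — 9×€474, 3×€552; squared poverty gap index (FGT₂) = 0.007812.
Reduction = 0.021921 − 0.007812 = 0.0141.

0.0141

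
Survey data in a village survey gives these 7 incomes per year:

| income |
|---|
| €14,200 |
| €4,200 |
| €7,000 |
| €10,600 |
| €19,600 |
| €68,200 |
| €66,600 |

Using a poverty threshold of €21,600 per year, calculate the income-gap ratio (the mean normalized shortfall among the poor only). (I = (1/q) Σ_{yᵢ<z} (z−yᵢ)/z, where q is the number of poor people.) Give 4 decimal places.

0.4852

Below z: €4,200, €7,000, €10,600, €14,200, €19,600 (q = 5 of N = 7).
Shortfall ratios (z−y)/z: 0.8056, 0.6759, 0.5093, 0.3426, 0.0926; sum = 2.425926.
I averages over the q = 5 poor units only: 2.425926 / 5 = 0.4852.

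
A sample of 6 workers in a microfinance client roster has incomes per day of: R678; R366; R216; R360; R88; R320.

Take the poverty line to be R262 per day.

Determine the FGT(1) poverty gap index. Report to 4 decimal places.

0.1399

Poor units: R88, R216 (q = 2 of N = 6).
Gap ratios (z−y)/z: (262−88)/262 = 0.6641; (262−216)/262 = 0.1756.
Sum of shortfalls = 0.839695; P₁ averages over all N: 0.839695 / 6 = 0.1399.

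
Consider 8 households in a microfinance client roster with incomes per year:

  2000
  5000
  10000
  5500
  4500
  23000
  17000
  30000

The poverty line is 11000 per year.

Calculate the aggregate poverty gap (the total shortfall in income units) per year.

28000

Below z: 2000, 4500, 5000, 5500, 10000 (q = 5 of N = 8).
Individual gaps: 11000−2000 = 9000; 11000−4500 = 6500; 11000−5000 = 6000; 11000−5500 = 5500; 11000−10000 = 1000.
Aggregate gap = 28000.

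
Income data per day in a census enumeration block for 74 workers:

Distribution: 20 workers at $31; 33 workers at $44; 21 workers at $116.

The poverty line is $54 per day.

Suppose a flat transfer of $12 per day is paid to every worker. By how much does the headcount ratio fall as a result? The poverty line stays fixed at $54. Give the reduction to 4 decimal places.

Before: below the line — 20×$31, 33×$44; headcount ratio = 0.716216.
After the $12 transfer: below the line — 20×$43; headcount ratio = 0.270270.
Reduction = 0.716216 − 0.270270 = 0.4459.

0.4459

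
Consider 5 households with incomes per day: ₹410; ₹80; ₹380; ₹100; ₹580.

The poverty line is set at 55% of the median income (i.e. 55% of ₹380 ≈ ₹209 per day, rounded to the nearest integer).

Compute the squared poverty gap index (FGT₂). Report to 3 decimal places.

Poor units: ₹80, ₹100 (q = 2 of N = 5).
Relative gaps: (209−80)/209 = 0.6172; (209−100)/209 = 0.5215.
Squared: 0.3810; 0.2720.
Sum = 0.652961; P₂ = 0.652961 / 5 = 0.131.

0.131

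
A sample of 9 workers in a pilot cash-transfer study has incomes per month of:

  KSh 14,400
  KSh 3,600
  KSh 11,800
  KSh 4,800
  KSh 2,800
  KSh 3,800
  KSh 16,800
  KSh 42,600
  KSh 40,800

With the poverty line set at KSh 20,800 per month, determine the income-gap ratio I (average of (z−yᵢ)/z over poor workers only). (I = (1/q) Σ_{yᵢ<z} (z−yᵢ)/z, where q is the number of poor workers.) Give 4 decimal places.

Below the line: KSh 2,800, KSh 3,600, KSh 3,800, KSh 4,800, KSh 11,800, KSh 14,400, KSh 16,800 (q = 7 of N = 9).
Shortfall ratios (z−y)/z: 0.8654, 0.8269, 0.8173, 0.7692, 0.4327, 0.3077, 0.1923; sum = 4.211538.
The income-gap ratio divides by q (the poor only): 4.211538 / 7 = 0.6016.

0.6016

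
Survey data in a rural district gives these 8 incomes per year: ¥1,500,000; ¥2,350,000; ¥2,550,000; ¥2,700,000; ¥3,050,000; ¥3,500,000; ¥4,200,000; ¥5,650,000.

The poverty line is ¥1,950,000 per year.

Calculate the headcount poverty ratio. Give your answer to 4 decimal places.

0.1250

1 of the 8 respondents have income below ¥1,950,000.
H = 1/8 = 0.1250.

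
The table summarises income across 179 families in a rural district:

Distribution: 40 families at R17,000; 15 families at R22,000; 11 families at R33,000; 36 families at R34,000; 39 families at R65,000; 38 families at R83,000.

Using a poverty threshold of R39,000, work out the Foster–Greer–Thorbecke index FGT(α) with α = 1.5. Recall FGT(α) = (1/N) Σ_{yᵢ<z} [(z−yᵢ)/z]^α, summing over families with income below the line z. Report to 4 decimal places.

Below the line: 40×R17,000, 15×R22,000, 11×R33,000, 36×R34,000 (q = 102 of N = 179).
Gap ratios (z−y)/z: (39000−17000)/39000 = 0.5641 (×40); (39000−22000)/39000 = 0.4359 (×15); (39000−33000)/39000 = 0.1538 (×11); (39000−34000)/39000 = 0.1282 (×36).
Raised to α = 1.5: 0.42368 (×40); 0.28779 (×15); 0.06034 (×11); 0.04590 (×36).
Sum = 23.580375; FGT(1.5) = 23.580375 / 179 = 0.1317.

0.1317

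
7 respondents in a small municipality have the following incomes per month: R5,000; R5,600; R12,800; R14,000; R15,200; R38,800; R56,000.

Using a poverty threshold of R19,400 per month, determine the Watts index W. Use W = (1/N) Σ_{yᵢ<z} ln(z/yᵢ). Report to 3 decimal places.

0.512

Poor units: R5,000, R5,600, R12,800, R14,000, R15,200 (q = 5 of N = 7).
Log gaps: ln(19400/5000) = 1.3558; ln(19400/5600) = 1.2425; ln(19400/12800) = 0.4158; ln(19400/14000) = 0.3262; ln(19400/15200) = 0.2440.
W = 3.584363 / 7 = 0.512.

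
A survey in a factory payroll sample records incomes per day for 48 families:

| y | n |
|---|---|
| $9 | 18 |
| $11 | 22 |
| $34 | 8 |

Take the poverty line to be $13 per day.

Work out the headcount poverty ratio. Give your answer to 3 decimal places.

40 of the 48 families have income below $13.
H = 40/48 = 0.833.

0.833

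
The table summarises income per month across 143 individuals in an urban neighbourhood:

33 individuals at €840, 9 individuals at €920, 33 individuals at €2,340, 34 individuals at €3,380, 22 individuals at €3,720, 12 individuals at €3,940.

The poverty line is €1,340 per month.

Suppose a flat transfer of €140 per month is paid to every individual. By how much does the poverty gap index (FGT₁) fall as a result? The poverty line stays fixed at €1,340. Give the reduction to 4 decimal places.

Before: below the line — 33×€840, 9×€920; poverty gap index (FGT₁) = 0.105834.
After the €140 transfer: below the line — 33×€980, 9×€1,060; poverty gap index (FGT₁) = 0.075149.
Reduction = 0.105834 − 0.075149 = 0.0307.

0.0307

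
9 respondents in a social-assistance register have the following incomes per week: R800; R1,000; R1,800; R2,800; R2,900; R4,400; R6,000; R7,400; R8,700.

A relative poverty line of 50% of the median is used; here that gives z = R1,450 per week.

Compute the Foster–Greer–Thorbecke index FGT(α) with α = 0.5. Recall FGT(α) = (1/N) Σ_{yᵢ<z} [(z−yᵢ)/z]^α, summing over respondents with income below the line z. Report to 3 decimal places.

Below the line: R800, R1,000 (q = 2 of N = 9).
Normalized shortfalls: (1450−800)/1450 = 0.4483; (1450−1000)/1450 = 0.3103.
Raised to α = 0.5: 0.66953; 0.55709.
Sum = 1.226620; FGT(0.5) = 1.226620 / 9 = 0.136.

0.136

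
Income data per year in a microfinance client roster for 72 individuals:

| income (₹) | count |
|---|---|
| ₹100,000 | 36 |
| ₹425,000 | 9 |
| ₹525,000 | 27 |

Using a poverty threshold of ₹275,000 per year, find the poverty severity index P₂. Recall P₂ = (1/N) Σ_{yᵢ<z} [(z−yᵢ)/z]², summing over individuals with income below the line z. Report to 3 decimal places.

0.202

Below the line: 36×₹100,000 (q = 36 of N = 72).
Gap ratios (z−y)/z: (275000−100000)/275000 = 0.6364 (×36).
Squared: 0.4050 (×36).
Sum = 14.578512; P₂ = 14.578512 / 72 = 0.202.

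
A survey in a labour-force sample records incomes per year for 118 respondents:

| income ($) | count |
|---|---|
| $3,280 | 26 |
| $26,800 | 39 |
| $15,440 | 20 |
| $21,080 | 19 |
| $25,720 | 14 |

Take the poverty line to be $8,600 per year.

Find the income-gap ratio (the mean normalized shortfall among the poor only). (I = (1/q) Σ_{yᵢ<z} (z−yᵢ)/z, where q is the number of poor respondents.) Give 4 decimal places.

0.6186

Below z: 26×$3,280 (q = 26 of N = 118).
Shortfall ratios (z−y)/z: 0.6186 (×26); sum = 16.083721.
The income-gap ratio divides by q (the poor only): 16.083721 / 26 = 0.6186.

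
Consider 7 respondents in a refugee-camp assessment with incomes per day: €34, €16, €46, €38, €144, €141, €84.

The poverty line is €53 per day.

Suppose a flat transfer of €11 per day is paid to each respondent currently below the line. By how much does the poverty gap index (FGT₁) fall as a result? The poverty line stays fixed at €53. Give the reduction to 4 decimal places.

0.1078

Before: below the line — €16, €34, €38, €46; poverty gap index (FGT₁) = 0.210243.
After the €11 transfer: below the line — €27, €45, €49; poverty gap index (FGT₁) = 0.102426.
Reduction = 0.210243 − 0.102426 = 0.1078.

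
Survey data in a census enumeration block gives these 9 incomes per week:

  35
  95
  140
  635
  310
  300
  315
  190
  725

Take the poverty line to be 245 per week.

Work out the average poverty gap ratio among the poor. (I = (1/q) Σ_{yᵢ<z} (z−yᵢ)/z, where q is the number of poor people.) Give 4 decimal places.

0.5306

Incomes under z: 35, 95, 140, 190 (q = 4 of N = 9).
Shortfall ratios (z−y)/z: 0.8571, 0.6122, 0.4286, 0.2245; sum = 2.122449.
I averages over the q = 4 poor units only: 2.122449 / 4 = 0.5306.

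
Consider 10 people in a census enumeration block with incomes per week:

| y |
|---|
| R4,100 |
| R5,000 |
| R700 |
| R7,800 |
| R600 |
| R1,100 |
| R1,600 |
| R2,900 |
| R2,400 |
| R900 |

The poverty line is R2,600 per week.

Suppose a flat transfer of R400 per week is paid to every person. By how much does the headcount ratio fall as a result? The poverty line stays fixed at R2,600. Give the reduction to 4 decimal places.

0.1000

Before: below the line — R600, R700, R900, R1,100, R1,600, R2,400; headcount ratio = 0.600000.
After the R400 transfer: below the line — R1,000, R1,100, R1,300, R1,500, R2,000; headcount ratio = 0.500000.
Reduction = 0.600000 − 0.500000 = 0.1000.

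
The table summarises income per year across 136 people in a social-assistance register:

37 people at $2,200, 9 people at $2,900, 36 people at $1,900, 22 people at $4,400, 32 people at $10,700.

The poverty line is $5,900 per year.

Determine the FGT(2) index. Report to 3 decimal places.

Incomes under z: 36×$1,900, 37×$2,200, 9×$2,900, 22×$4,400 (q = 104 of N = 136).
Gap ratios (z−y)/z: (5900−1900)/5900 = 0.6780 (×36); (5900−2200)/5900 = 0.6271 (×37); (5900−2900)/5900 = 0.5085 (×9); (5900−4400)/5900 = 0.2542 (×22).
Squared: 0.4596 (×36); 0.3933 (×37); 0.2585 (×9); 0.0646 (×22).
Sum = 34.847170; P₂ = 34.847170 / 136 = 0.256.

0.256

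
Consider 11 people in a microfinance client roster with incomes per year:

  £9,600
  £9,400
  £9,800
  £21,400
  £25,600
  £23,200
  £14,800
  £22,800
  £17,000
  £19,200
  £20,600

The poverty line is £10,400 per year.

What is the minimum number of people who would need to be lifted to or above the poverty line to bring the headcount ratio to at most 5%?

3 of the 11 people are poor, so H = 3/11 = 0.273.
A headcount ratio of at most 5% allows at most ⌊0.05 × 11⌋ = 0 poor people.
So at least 3 − 0 = 3 must be lifted.

3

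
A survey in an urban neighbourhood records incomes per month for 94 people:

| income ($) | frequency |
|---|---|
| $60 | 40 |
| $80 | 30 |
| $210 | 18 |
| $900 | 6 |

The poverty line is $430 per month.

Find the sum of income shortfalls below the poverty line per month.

$29,260

Incomes under z: 40×$60, 30×$80, 18×$210 (q = 88 of N = 94).
Individual gaps: 40×(430−60) = 14800; 30×(430−80) = 10500; 18×(430−210) = 3960.
Aggregate gap = $29,260.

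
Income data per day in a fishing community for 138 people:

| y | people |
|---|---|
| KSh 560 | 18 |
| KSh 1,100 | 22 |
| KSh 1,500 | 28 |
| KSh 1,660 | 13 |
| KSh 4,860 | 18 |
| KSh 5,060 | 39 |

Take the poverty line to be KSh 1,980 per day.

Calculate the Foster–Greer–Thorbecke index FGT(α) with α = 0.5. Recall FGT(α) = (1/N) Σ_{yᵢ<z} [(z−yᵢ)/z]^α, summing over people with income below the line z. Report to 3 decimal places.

0.355

Poor units: 18×KSh 560, 22×KSh 1,100, 28×KSh 1,500, 13×KSh 1,660 (q = 81 of N = 138).
Gap ratios (z−y)/z: (1980−560)/1980 = 0.7172 (×18); (1980−1100)/1980 = 0.4444 (×22); (1980−1500)/1980 = 0.2424 (×28); (1980−1660)/1980 = 0.1616 (×13).
Raised to α = 0.5: 0.84686 (×18); 0.66667 (×22); 0.49237 (×28); 0.40202 (×13).
Sum = 48.922589; FGT(0.5) = 48.922589 / 138 = 0.355.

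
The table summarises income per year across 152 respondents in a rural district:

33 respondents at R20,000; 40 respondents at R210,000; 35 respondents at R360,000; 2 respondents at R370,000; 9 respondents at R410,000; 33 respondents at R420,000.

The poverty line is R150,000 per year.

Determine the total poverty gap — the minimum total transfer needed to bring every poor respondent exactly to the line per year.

Below the line: 33×R20,000 (q = 33 of N = 152).
Individual gaps: 33×(150000−20000) = 4290000.
Aggregate gap = R4,290,000.

R4,290,000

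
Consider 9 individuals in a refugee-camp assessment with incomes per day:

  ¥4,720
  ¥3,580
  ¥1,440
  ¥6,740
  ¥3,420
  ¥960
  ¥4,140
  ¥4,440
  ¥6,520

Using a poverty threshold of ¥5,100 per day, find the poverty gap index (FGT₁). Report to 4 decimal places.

0.2832

Below the line: ¥960, ¥1,440, ¥3,420, ¥3,580, ¥4,140, ¥4,440, ¥4,720 (q = 7 of N = 9).
Relative gaps: (5100−960)/5100 = 0.8118; (5100−1440)/5100 = 0.7176; (5100−3420)/5100 = 0.3294; (5100−3580)/5100 = 0.2980; (5100−4140)/5100 = 0.1882; (5100−4440)/5100 = 0.1294; (5100−4720)/5100 = 0.0745.
Sum of shortfalls = 2.549020; P₁ averages over all N: 2.549020 / 9 = 0.2832.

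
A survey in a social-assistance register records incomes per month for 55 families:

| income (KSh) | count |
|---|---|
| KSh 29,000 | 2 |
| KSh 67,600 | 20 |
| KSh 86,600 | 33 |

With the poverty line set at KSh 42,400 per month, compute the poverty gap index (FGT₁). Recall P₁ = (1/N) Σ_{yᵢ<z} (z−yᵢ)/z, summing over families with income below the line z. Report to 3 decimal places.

0.011

Poor units: 2×KSh 29,000 (q = 2 of N = 55).
Relative gaps: (42400−29000)/42400 = 0.3160 (×2).
Sum of shortfalls = 0.632075; P₁ averages over all N: 0.632075 / 55 = 0.011.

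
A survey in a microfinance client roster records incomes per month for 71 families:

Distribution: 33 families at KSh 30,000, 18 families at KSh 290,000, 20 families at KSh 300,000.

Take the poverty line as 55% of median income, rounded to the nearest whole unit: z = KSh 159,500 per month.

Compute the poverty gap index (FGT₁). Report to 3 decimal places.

Below the line: 33×KSh 30,000 (q = 33 of N = 71).
Gap ratios (z−y)/z: (159500−30000)/159500 = 0.8119 (×33).
Sum of shortfalls = 26.793103; P₁ averages over all N: 26.793103 / 71 = 0.377.

0.377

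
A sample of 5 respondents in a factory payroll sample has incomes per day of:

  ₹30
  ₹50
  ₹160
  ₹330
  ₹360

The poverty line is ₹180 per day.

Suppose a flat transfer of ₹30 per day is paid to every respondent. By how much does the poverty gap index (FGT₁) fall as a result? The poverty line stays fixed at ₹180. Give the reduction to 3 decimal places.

Before: below the line — ₹30, ₹50, ₹160; poverty gap index (FGT₁) = 0.33333.
After the ₹30 transfer: below the line — ₹60, ₹80; poverty gap index (FGT₁) = 0.24444.
Reduction = 0.33333 − 0.24444 = 0.089.

0.089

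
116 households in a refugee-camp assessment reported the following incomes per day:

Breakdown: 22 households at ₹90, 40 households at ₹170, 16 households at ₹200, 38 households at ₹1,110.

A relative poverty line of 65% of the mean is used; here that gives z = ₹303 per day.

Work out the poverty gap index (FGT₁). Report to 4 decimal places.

Poor units: 22×₹90, 40×₹170, 16×₹200 (q = 78 of N = 116).
Shortfall ratios: (303−90)/303 = 0.7030 (×22); (303−170)/303 = 0.4389 (×40); (303−200)/303 = 0.3399 (×16).
Σ = 38.462046. Dividing by the full population N = 116 gives P₁ = 0.3316.

0.3316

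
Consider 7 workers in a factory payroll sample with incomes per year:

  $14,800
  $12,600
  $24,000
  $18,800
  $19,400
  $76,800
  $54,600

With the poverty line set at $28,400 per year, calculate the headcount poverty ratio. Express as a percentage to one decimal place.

5 of the 7 workers have income below $28,400.
H = 5/7 = 71.4%.

71.4%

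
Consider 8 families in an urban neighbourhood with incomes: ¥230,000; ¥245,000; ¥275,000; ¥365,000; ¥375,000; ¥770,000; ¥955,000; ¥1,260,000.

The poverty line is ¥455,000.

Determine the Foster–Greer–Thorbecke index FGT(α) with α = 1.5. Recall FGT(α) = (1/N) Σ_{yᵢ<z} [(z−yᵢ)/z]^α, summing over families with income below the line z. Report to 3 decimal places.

Below z: ¥230,000, ¥245,000, ¥275,000, ¥365,000, ¥375,000 (q = 5 of N = 8).
Shortfall ratios: (455000−230000)/455000 = 0.4945; (455000−245000)/455000 = 0.4615; (455000−275000)/455000 = 0.3956; (455000−365000)/455000 = 0.1978; (455000−375000)/455000 = 0.1758.
Raised to α = 1.5: 0.34774; 0.31355; 0.24882; 0.08797; 0.07373.
Sum = 1.071817; FGT(1.5) = 1.071817 / 8 = 0.134.

0.134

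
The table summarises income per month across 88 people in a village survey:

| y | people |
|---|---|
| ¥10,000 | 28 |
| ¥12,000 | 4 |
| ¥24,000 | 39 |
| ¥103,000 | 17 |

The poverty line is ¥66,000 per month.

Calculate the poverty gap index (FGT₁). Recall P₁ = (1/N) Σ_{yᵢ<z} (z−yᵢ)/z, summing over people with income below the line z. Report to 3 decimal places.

Poor units: 28×¥10,000, 4×¥12,000, 39×¥24,000 (q = 71 of N = 88).
Shortfall ratios: (66000−10000)/66000 = 0.8485 (×28); (66000−12000)/66000 = 0.8182 (×4); (66000−24000)/66000 = 0.6364 (×39).
Σ = 51.848485. Dividing by the full population N = 88 gives P₁ = 0.589.

0.589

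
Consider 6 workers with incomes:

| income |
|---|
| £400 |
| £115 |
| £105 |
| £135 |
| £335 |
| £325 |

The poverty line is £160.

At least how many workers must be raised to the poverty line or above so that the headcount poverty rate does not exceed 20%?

3 of the 6 workers are poor, so H = 3/6 = 0.500.
A headcount ratio of at most 20% allows at most ⌊0.20 × 6⌋ = 1 poor workers.
So at least 3 − 1 = 2 must be lifted.

2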